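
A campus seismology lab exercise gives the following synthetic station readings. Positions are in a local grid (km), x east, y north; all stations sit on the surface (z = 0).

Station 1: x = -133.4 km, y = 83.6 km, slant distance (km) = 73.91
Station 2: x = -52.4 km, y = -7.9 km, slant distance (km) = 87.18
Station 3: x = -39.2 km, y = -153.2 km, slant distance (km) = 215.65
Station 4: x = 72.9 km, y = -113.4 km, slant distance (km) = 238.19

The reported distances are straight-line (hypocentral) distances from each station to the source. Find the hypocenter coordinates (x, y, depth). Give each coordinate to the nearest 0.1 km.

(-93.5, 49.0, 51.7)

Each station gives a sphere (x−x_i)² + (y−y_i)² + z² = d_i² (stations at z=0).
Subtracting the Station 1 sphere from Station 2 and Station 3: z² cancels, leaving linear equations in x and y:
162.0 x − 183.0 y = -24114.01
188.4 x − 473.6 y = -40819.87
Solving: x ≈ -93.509, y ≈ 48.993 km (keep extra digits for the depth step; rounded: -93.5, 49.0).
Then from the Station 1 sphere: z² = 73.91² − (x + 133.4)² − (y − 83.6)² with x = -93.509, y = 48.993, so z ≈ 51.708 ≈ 51.7 km.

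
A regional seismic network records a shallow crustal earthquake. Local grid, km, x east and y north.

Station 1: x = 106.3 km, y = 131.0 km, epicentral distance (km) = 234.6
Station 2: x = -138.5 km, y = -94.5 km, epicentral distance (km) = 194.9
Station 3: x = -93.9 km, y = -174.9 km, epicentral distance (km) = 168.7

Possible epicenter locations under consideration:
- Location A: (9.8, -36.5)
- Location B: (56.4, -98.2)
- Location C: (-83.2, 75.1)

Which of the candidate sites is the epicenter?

For each candidate, compare |candidate − station| to the reported distance:
Location A: residuals Station 1 41.3, Station 2 35.7, Station 3 4.2 → max 41.3 km
Location B: residuals Station 1 0.0, Station 2 0.0, Station 3 0.0 → max 0.0 km
Location C: residuals Station 1 37.0, Station 2 16.5, Station 3 81.5 → max 81.5 km
Only Location B has all residuals ≈ 0.

Location B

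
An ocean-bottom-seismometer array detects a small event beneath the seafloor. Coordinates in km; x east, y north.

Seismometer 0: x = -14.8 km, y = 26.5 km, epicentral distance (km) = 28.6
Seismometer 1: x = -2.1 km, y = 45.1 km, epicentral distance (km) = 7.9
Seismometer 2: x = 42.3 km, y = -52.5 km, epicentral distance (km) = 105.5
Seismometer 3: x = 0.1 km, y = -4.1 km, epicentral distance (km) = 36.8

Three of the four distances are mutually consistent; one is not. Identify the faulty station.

Solve using three stations at a time. Using Seismometer 0, Seismometer 1, Seismometer 2 (subtract circle equations pairwise → linear system) gives (x, y) ≈ (5.7, 46.4).
Distances from that point to each station vs reported:
  Seismometer 0: calculated 28.6 vs reported 28.6 → residual 0.0 km
  Seismometer 1: calculated 7.9 vs reported 7.9 → residual 0.0 km
  Seismometer 2: calculated 105.5 vs reported 105.5 → residual 0.0 km
  Seismometer 3: calculated 50.9 vs reported 36.8 → residual 14.1 km
Seismometer 0, Seismometer 1, Seismometer 2 are mutually consistent (residuals ≈ 0); Seismometer 3 is off by 14.1 km.

Seismometer 3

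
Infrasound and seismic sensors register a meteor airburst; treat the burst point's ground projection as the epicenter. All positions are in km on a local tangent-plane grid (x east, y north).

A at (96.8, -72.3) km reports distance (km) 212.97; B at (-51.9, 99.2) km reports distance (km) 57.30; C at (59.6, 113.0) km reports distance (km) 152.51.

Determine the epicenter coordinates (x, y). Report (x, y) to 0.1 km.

-78.6 km east, 48.5 km north

Circle about each station: (x − 96.8)² + (y + 72.3)² = 212.97²; (x + 51.9)² + (y − 99.2)² = 57.30²; (x − 59.6)² + (y − 113.0)² = 152.51².
Subtracting the A equation from the B and C equations removes the quadratic terms:
-297.4 x + 343.0 y = 40009.65
-74.4 x + 370.6 y = 23820.55
Solving the 2×2 system: x ≈ -78.6, y ≈ 48.5 km.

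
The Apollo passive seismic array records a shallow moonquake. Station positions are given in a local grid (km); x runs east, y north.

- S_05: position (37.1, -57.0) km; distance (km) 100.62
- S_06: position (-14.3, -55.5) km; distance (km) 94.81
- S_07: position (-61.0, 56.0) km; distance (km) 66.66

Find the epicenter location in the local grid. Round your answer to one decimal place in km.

Circle about each station: (x − 37.1)² + (y + 57.0)² = 100.62²; (x + 14.3)² + (y + 55.5)² = 94.81²; (x + 61.0)² + (y − 56.0)² = 66.66².
Subtracting pairs of circle equations eliminates x²+y² and gives linear equations (the radical axes):
-102.8 x + 3.0 y = -205.22
-196.2 x + 226.0 y = 7912.42
Solving the 2×2 system: x ≈ 3.1, y ≈ 37.7 km.

3.1 km east, 37.7 km north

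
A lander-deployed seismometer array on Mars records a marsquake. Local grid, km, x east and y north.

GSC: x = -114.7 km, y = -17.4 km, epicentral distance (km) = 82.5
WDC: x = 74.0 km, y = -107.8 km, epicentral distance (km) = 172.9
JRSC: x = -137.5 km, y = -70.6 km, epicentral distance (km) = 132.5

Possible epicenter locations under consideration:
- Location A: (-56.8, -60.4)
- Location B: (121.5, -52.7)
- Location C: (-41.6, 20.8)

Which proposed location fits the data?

Location C

For each candidate, compare |candidate − station| to the reported distance:
Location A: residuals GSC 10.4, WDC 33.8, JRSC 51.2 → max 51.2 km
Location B: residuals GSC 156.3, WDC 100.2, JRSC 127.1 → max 156.3 km
Location C: residuals GSC 0.0, WDC 0.0, JRSC 0.0 → max 0.0 km
Only Location C has all residuals ≈ 0.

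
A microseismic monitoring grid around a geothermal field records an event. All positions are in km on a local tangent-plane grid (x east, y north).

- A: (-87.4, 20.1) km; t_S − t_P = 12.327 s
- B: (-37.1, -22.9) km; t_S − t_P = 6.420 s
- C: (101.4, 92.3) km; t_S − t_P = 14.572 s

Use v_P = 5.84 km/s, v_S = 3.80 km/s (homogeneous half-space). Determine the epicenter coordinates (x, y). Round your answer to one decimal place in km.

(28.0, -48.2)

Distance from S−P lag: d = Δt · v_P v_S / (v_P − v_S) = Δt · (5.84·3.80)/(5.84−3.80) ≈ 10.8784·Δt.
So d_A = 134.10, d_B = 69.84, d_C = 158.52 km.
Circle about each station: (x + 87.4)² + (y − 20.1)² = 134.10²; (x + 37.1)² + (y + 22.9)² = 69.84²; (x − 101.4)² + (y − 92.3)² = 158.52².
Subtracting the A equation from the B and C equations removes the quadratic terms:
100.6 x − 86.0 y = 6963.23
377.6 x + 144.4 y = 3612.70
Solving the 2×2 system: x ≈ 28.0, y ≈ -48.2 km.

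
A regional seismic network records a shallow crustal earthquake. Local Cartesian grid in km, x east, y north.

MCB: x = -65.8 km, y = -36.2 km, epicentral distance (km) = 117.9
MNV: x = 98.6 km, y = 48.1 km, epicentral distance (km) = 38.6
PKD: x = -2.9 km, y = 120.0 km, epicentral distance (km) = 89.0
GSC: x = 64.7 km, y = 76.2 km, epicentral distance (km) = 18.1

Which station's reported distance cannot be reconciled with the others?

Solve using three stations at a time. Using MNV, PKD, GSC (subtract circle equations pairwise → linear system) gives (x, y) ≈ (61.1, 58.1).
Distances from that point to each station vs reported:
  MCB: calculated 158.1 vs reported 117.9 → residual 40.2 km
  MNV: calculated 38.8 vs reported 38.6 → residual 0.2 km
  PKD: calculated 89.1 vs reported 89.0 → residual 0.1 km
  GSC: calculated 18.5 vs reported 18.1 → residual 0.4 km
MNV, PKD, GSC are mutually consistent (residuals ≈ 0); MCB is off by 40.2 km.

MCB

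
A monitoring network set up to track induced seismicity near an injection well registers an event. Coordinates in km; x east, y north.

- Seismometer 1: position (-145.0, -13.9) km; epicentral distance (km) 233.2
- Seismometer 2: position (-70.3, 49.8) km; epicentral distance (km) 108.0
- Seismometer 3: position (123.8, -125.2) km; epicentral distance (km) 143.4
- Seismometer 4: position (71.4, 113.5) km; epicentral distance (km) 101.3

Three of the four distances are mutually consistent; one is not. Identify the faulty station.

Seismometer 2

Solve using three stations at a time. Using Seismometer 1, Seismometer 3, Seismometer 4 (subtract circle equations pairwise → linear system) gives (x, y) ≈ (86.6, 13.3).
Distances from that point to each station vs reported:
  Seismometer 1: calculated 233.2 vs reported 233.2 → residual 0.0 km
  Seismometer 2: calculated 161.1 vs reported 108.0 → residual 53.1 km
  Seismometer 3: calculated 143.4 vs reported 143.4 → residual 0.0 km
  Seismometer 4: calculated 101.3 vs reported 101.3 → residual 0.0 km
Seismometer 1, Seismometer 3, Seismometer 4 are mutually consistent (residuals ≈ 0); Seismometer 2 is off by 53.1 km.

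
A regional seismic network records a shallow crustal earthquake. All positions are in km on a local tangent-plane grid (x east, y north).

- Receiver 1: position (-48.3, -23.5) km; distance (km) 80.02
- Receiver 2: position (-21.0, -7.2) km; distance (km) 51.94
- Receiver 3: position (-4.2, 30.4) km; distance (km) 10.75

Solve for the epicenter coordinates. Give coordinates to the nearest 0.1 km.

Circle about each station: (x + 48.3)² + (y + 23.5)² = 80.02²; (x + 21.0)² + (y + 7.2)² = 51.94²; (x + 4.2)² + (y − 30.4)² = 10.75².
Subtracting the Receiver 1 equation from the Receiver 2 and Receiver 3 equations removes the quadratic terms:
54.6 x + 32.6 y = 1313.14
88.2 x + 107.8 y = 4344.30
Solving the 2×2 system: x ≈ -0.0, y ≈ 40.3 km.

x ≈ -0.0 km, y ≈ 40.3 km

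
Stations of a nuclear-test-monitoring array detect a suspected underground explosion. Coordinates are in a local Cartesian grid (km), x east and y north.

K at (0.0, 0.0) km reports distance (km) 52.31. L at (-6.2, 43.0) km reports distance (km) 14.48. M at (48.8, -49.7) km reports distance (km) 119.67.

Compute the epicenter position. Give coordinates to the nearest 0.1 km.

Circle about each station: x² + y² = 52.31²; (x + 6.2)² + (y − 43.0)² = 14.48²; (x − 48.8)² + (y + 49.7)² = 119.67².
Subtracting the K equation from the L and M equations removes the quadratic terms:
-12.4 x + 86.0 y = 4414.11
97.6 x − 99.4 y = -6733.04
Solving the 2×2 system: x ≈ -19.6, y ≈ 48.5 km.
Check against K (with the unrounded x, y): √(x²+y²) = 52.31 ≈ 52.31 km. ✓

(-19.6, 48.5)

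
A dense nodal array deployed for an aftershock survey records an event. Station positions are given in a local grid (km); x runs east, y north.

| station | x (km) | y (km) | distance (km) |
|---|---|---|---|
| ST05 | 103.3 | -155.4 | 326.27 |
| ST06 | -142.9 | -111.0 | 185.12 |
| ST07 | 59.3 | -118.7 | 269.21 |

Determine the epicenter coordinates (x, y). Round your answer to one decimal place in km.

Circle about each station: (x − 103.3)² + (y + 155.4)² = 326.27²; (x + 142.9)² + (y + 111.0)² = 185.12²; (x − 59.3)² + (y + 118.7)² = 269.21².
Subtracting pairs of circle equations eliminates x²+y² and gives linear equations (the radical axes):
-492.4 x + 88.8 y = 70104.06
-88.0 x + 73.4 y = 16764.22
Solving the 2×2 system: x ≈ -129.1, y ≈ 73.6 km.

x ≈ -129.1 km, y ≈ 73.6 km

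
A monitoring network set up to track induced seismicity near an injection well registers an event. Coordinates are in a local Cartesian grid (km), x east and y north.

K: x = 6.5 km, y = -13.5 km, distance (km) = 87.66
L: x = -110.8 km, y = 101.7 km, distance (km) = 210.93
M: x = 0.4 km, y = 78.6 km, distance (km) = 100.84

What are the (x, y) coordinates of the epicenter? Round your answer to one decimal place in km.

85.5 km east, 24.5 km north

Circle about each station: (x − 6.5)² + (y + 13.5)² = 87.66²; (x + 110.8)² + (y − 101.7)² = 210.93²; (x − 0.4)² + (y − 78.6)² = 100.84².
Subtracting pairs of circle equations eliminates x²+y² and gives linear equations (the radical axes):
-234.6 x + 230.4 y = -14412.16
-12.2 x + 184.2 y = 3469.19
Solving the 2×2 system: x ≈ 85.5, y ≈ 24.5 km.
Check against K (with the unrounded x, y): √((x − 6.5)²+(y + 13.5)²) = 87.65 ≈ 87.66 km. ✓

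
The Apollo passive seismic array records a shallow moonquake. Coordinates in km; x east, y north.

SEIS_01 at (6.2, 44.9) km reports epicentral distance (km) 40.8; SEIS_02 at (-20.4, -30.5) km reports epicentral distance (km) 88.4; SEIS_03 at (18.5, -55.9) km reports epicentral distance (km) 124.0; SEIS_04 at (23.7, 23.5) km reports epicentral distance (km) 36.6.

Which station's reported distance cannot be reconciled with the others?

Solve using three stations at a time. Using SEIS_01, SEIS_02, SEIS_03 (subtract circle equations pairwise → linear system) gives (x, y) ≈ (-32.7, 57.0).
Distances from that point to each station vs reported:
  SEIS_01: calculated 40.7 vs reported 40.8 → residual 0.1 km
  SEIS_02: calculated 88.4 vs reported 88.4 → residual 0.0 km
  SEIS_03: calculated 124.0 vs reported 124.0 → residual 0.0 km
  SEIS_04: calculated 65.6 vs reported 36.6 → residual 29.0 km
SEIS_01, SEIS_02, SEIS_03 are mutually consistent (residuals ≈ 0); SEIS_04 is off by 29.0 km.

SEIS_04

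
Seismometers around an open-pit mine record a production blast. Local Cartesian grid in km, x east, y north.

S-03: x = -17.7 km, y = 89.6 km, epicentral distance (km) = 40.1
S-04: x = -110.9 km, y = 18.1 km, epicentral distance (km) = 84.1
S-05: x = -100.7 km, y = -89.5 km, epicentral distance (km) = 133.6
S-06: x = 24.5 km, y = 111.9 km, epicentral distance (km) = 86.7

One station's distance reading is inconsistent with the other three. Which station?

S-05

Solve using three stations at a time. Using S-03, S-04, S-06 (subtract circle equations pairwise → linear system) gives (x, y) ≈ (-57.0, 82.5).
Distances from that point to each station vs reported:
  S-03: calculated 39.9 vs reported 40.1 → residual 0.2 km
  S-04: calculated 84.0 vs reported 84.1 → residual 0.1 km
  S-05: calculated 177.5 vs reported 133.6 → residual 43.9 km
  S-06: calculated 86.6 vs reported 86.7 → residual 0.1 km
S-03, S-04, S-06 are mutually consistent (residuals ≈ 0); S-05 is off by 43.9 km.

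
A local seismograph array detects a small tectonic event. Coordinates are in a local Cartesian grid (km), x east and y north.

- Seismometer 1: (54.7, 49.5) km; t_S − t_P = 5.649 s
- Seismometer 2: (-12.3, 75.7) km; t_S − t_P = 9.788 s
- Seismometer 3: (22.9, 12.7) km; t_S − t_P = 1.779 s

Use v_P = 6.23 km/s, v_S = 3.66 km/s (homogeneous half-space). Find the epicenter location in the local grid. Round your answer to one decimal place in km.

35.5 km east, 3.2 km north

Distance from S−P lag: d = Δt · v_P v_S / (v_P − v_S) = Δt · (6.23·3.66)/(6.23−3.66) ≈ 8.8723·Δt.
So d_Seismometer 1 = 50.12, d_Seismometer 2 = 86.84, d_Seismometer 3 = 15.78 km.
Circle about each station: (x − 54.7)² + (y − 49.5)² = 50.12²; (x + 12.3)² + (y − 75.7)² = 86.84²; (x − 22.9)² + (y − 12.7)² = 15.78².
Subtracting pairs of circle equations eliminates x²+y² and gives linear equations (the radical axes):
-134.0 x + 52.4 y = -4589.73
-63.6 x − 73.6 y = -2493.63
Solving the 2×2 system: x ≈ 35.5, y ≈ 3.2 km.
Check against Seismometer 1 (with the unrounded x, y): √((x − 54.7)²+(y − 49.5)²) = 50.12 ≈ 50.12 km. ✓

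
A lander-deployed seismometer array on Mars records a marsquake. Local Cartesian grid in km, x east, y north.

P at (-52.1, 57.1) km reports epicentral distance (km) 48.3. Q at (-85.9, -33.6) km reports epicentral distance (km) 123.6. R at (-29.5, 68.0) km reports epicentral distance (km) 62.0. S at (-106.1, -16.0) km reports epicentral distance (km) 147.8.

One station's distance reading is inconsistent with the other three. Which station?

Solve using three stations at a time. Using P, Q, R (subtract circle equations pairwise → linear system) gives (x, y) ≈ (-87.5, 90.0).
Distances from that point to each station vs reported:
  P: calculated 48.3 vs reported 48.3 → residual 0.0 km
  Q: calculated 123.6 vs reported 123.6 → residual 0.0 km
  R: calculated 62.0 vs reported 62.0 → residual 0.0 km
  S: calculated 107.6 vs reported 147.8 → residual 40.2 km
P, Q, R are mutually consistent (residuals ≈ 0); S is off by 40.2 km.

S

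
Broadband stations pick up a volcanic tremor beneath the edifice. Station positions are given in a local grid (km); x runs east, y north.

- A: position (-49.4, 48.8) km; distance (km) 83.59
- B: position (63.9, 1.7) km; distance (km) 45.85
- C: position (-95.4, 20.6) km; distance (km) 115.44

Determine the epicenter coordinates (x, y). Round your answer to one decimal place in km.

18.1 km east, -0.5 km north

Circle about each station: (x + 49.4)² + (y − 48.8)² = 83.59²; (x − 63.9)² + (y − 1.7)² = 45.85²; (x + 95.4)² + (y − 20.6)² = 115.44².
Subtracting pairs of circle equations eliminates x²+y² and gives linear equations (the radical axes):
226.6 x − 94.2 y = 4149.37
-92.0 x − 56.4 y = -1635.39
Solving the 2×2 system: x ≈ 18.1, y ≈ -0.5 km.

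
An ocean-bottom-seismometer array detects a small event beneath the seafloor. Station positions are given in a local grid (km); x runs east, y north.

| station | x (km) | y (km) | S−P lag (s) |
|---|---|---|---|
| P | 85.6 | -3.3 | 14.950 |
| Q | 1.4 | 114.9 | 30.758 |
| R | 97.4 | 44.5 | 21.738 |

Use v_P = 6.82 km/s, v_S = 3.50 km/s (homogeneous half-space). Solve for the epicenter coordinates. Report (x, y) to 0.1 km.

43.5 km east, -102.2 km north

Distance from S−P lag: d = Δt · v_P v_S / (v_P − v_S) = Δt · (6.82·3.50)/(6.82−3.50) ≈ 7.1898·Δt.
So d_P = 107.49, d_Q = 221.14, d_R = 156.29 km.
Circle about each station: (x − 85.6)² + (y + 3.3)² = 107.49²; (x − 1.4)² + (y − 114.9)² = 221.14²; (x − 97.4)² + (y − 44.5)² = 156.29².
Subtracting pairs of circle equations eliminates x²+y² and gives linear equations (the radical axes):
-168.4 x + 236.4 y = -31483.08
23.6 x + 95.6 y = -8743.70
Solving the 2×2 system: x ≈ 43.5, y ≈ -102.2 km.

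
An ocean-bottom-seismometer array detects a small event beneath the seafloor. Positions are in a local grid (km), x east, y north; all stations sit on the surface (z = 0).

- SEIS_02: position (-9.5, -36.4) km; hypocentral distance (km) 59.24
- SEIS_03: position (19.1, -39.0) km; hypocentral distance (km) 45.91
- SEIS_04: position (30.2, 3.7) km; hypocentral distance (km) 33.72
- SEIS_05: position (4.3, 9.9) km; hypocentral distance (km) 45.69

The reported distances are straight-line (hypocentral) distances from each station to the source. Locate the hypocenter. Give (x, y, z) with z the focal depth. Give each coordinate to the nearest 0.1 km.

(32.0, -8.2, 31.5)

Each station gives a sphere (x−x_i)² + (y−y_i)² + z² = d_i² (stations at z=0).
Subtracting the SEIS_02 sphere from SEIS_03 and SEIS_04: z² cancels, leaving linear equations in x and y:
57.2 x − 5.2 y = 1872.25
79.4 x + 80.2 y = 1882.86
Solving: x ≈ 31.987, y ≈ -8.191 km (keep extra digits for the depth step; rounded: 32.0, -8.2).
Then from the SEIS_02 sphere: z² = 59.24² − (x + 9.5)² − (y + 36.4)² with x = 31.987, y = -8.191, so z ≈ 31.503 ≈ 31.5 km.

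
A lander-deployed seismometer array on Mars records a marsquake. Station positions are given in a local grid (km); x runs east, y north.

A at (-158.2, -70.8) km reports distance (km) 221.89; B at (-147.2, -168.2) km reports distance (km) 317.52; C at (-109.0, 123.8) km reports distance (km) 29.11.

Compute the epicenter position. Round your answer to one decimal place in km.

x ≈ -124.4 km, y ≈ 148.5 km

Circle about each station: (x + 158.2)² + (y + 70.8)² = 221.89²; (x + 147.2)² + (y + 168.2)² = 317.52²; (x + 109.0)² + (y − 123.8)² = 29.11².
Subtracting the A equation from the B and C equations removes the quadratic terms:
22.0 x − 194.8 y = -31664.58
98.4 x + 389.2 y = 45555.34
Solving the 2×2 system: x ≈ -124.4, y ≈ 148.5 km.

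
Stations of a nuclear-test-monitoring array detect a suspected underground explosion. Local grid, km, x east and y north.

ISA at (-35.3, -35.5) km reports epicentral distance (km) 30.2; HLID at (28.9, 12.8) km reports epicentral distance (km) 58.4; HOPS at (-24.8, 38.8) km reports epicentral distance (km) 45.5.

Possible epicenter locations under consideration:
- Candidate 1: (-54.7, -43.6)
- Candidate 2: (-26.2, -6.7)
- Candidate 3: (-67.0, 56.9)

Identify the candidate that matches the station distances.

For each candidate, compare |candidate − station| to the reported distance:
Candidate 1: residuals ISA 9.2, HLID 42.4, HOPS 42.2 → max 42.4 km
Candidate 2: residuals ISA 0.0, HLID 0.0, HOPS 0.0 → max 0.0 km
Candidate 3: residuals ISA 67.5, HLID 47.2, HOPS 0.4 → max 67.5 km
Only Candidate 2 has all residuals ≈ 0.

Candidate 2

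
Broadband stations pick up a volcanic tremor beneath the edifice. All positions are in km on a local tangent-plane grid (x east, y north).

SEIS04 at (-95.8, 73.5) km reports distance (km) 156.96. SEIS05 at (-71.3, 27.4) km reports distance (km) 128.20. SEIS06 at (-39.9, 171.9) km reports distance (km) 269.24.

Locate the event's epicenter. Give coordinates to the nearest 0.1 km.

Circle about each station: (x + 95.8)² + (y − 73.5)² = 156.96²; (x + 71.3)² + (y − 27.4)² = 128.20²; (x + 39.9)² + (y − 171.9)² = 269.24².
Subtracting the SEIS04 equation from the SEIS05 and SEIS06 equations removes the quadratic terms:
49.0 x − 92.2 y = -544.24
111.8 x + 196.8 y = -31292.01
Solving the 2×2 system: x ≈ -150.0, y ≈ -73.8 km.
Check against SEIS04 (with the unrounded x, y): √((x + 95.8)²+(y − 73.5)²) = 156.95 ≈ 156.96 km. ✓

-150.0 km east, -73.8 km north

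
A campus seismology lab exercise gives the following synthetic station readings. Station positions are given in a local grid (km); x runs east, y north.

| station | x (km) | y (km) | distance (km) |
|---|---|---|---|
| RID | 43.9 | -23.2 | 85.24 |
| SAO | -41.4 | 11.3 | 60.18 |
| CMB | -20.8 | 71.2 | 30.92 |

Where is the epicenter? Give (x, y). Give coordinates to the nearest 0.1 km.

x ≈ 3.2 km, y ≈ 51.7 km

Circle about each station: (x − 43.9)² + (y + 23.2)² = 85.24²; (x + 41.4)² + (y − 11.3)² = 60.18²; (x + 20.8)² + (y − 71.2)² = 30.92².
Subtracting the RID equation from the SAO and CMB equations removes the quadratic terms:
-170.6 x + 69.0 y = 3020.43
-129.4 x + 188.8 y = 9346.44
Solving the 2×2 system: x ≈ 3.2, y ≈ 51.7 km.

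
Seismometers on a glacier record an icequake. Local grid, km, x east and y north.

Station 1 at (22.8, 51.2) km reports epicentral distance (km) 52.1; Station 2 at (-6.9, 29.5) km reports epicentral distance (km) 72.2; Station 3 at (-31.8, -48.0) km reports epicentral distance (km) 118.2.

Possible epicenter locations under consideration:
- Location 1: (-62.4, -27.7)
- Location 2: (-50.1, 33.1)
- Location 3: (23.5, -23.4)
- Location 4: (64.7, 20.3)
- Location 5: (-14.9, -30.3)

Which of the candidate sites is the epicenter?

For each candidate, compare |candidate − station| to the reported distance:
Location 1: residuals Station 1 64.0, Station 2 7.5, Station 3 81.5 → max 81.5 km
Location 2: residuals Station 1 23.0, Station 2 28.9, Station 3 35.1 → max 35.1 km
Location 3: residuals Station 1 22.5, Station 2 11.2, Station 3 57.7 → max 57.7 km
Location 4: residuals Station 1 0.0, Station 2 0.0, Station 3 0.0 → max 0.0 km
Location 5: residuals Station 1 37.7, Station 2 11.9, Station 3 93.7 → max 93.7 km
Only Location 4 has all residuals ≈ 0.

Location 4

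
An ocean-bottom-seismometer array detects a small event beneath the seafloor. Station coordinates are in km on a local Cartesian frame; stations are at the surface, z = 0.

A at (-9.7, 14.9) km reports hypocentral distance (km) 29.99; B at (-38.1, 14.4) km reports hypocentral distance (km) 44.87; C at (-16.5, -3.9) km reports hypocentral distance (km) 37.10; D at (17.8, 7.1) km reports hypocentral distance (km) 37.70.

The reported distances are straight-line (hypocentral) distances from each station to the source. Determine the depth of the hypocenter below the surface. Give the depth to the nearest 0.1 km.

Each station gives a sphere (x−x_i)² + (y−y_i)² + z² = d_i² (stations at z=0).
Subtracting the A sphere from B and C: z² cancels, leaving linear equations in x and y:
-56.8 x − 1.0 y = 228.95
-13.6 x − 37.6 y = -505.65
Solving: x ≈ -4.295, y ≈ 15.002 km (keep extra digits for the depth step; rounded: -4.3, 15.0).
Then from the A sphere: z² = 29.99² − (x + 9.7)² − (y − 14.9)² with x = -4.295, y = 15.002, so z ≈ 29.499 ≈ 29.5 km.

depth ≈ 29.5 km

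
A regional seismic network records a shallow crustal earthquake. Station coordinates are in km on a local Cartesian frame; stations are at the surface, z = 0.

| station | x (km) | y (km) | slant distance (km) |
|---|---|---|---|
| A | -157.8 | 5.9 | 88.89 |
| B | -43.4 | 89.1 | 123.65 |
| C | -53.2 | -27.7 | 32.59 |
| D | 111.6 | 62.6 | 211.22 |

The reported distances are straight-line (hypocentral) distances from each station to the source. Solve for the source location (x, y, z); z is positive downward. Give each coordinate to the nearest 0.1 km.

Each station gives a sphere (x−x_i)² + (y−y_i)² + z² = d_i² (stations at z=0).
Subtracting the A sphere from B and C: z² cancels, leaving linear equations in x and y:
228.8 x + 166.4 y = -22501.17
209.2 x − 67.2 y = -14498.80
Solving: x ≈ -78.202, y ≈ -27.695 km (keep extra digits for the depth step; rounded: -78.2, -27.7).
Then from the A sphere: z² = 88.89² − (x + 157.8)² − (y − 5.9)² with x = -78.202, y = -27.695, so z ≈ 20.904 ≈ 20.9 km.

x ≈ -78.2 km, y ≈ -27.7 km, depth ≈ 20.9 km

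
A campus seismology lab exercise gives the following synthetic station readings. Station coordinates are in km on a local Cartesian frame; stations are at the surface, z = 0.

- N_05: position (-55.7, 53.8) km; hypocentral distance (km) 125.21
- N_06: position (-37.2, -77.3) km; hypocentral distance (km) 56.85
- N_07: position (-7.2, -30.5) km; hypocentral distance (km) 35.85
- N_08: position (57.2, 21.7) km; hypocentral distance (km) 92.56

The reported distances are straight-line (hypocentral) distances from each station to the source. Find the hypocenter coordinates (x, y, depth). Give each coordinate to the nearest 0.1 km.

(6.8, -51.7, 25.3)

Each station gives a sphere (x−x_i)² + (y−y_i)² + z² = d_i² (stations at z=0).
Subtracting the N_05 sphere from N_06 and N_07: z² cancels, leaving linear equations in x and y:
37.0 x − 262.2 y = 13807.82
97.0 x − 168.6 y = 9377.48
Solving: x ≈ 6.813, y ≈ -51.700 km (keep extra digits for the depth step; rounded: 6.8, -51.7).
Then from the N_05 sphere: z² = 125.21² − (x + 55.7)² − (y − 53.8)² with x = 6.813, y = -51.700, so z ≈ 25.287 ≈ 25.3 km.
Check against N_08 (with the unrounded solution): distance 92.55 ≈ 92.56 km. ✓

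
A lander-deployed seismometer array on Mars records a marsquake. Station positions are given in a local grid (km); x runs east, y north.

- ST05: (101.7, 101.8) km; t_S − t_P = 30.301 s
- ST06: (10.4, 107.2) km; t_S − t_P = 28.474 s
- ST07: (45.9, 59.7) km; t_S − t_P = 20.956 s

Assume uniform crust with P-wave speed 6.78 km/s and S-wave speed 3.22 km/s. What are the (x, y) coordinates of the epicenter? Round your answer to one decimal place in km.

(23.8, -66.9)

Distance from S−P lag: d = Δt · v_P v_S / (v_P − v_S) = Δt · (6.78·3.22)/(6.78−3.22) ≈ 6.1325·Δt.
So d_ST05 = 185.82, d_ST06 = 174.62, d_ST07 = 128.51 km.
Circle about each station: (x − 101.7)² + (y − 101.8)² = 185.82²; (x − 10.4)² + (y − 107.2)² = 174.62²; (x − 45.9)² + (y − 59.7)² = 128.51².
Subtracting the ST05 equation from the ST06 and ST07 equations removes the quadratic terms:
-182.6 x + 10.8 y = -5069.20
-111.6 x − 84.2 y = 2979.02
Solving the 2×2 system: x ≈ 23.8, y ≈ -66.9 km.
Check against ST05 (with the unrounded x, y): √((x − 101.7)²+(y − 101.8)²) = 185.84 ≈ 185.82 km. ✓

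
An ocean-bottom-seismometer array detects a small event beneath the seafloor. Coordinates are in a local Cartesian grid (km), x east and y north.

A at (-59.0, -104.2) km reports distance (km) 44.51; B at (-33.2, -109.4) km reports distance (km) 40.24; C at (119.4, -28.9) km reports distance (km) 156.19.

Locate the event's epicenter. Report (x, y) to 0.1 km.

-31.5 km east, -69.2 km north

Circle about each station: (x + 59.0)² + (y + 104.2)² = 44.51²; (x + 33.2)² + (y + 109.4)² = 40.24²; (x − 119.4)² + (y + 28.9)² = 156.19².
Subtracting the A equation from the B and C equations removes the quadratic terms:
51.6 x − 10.4 y = -906.16
356.8 x + 150.6 y = -21661.25
Solving the 2×2 system: x ≈ -31.5, y ≈ -69.2 km.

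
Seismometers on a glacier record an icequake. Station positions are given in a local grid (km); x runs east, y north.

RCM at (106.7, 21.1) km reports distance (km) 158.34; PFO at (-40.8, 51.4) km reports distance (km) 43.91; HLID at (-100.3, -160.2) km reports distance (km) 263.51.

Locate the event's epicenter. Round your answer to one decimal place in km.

(-33.5, 94.7)

Circle about each station: (x − 106.7)² + (y − 21.1)² = 158.34²; (x + 40.8)² + (y − 51.4)² = 43.91²; (x + 100.3)² + (y + 160.2)² = 263.51².
Subtracting the RCM equation from the PFO and HLID equations removes the quadratic terms:
-295.0 x + 60.6 y = 15619.97
-414.0 x − 362.6 y = -20471.93
Solving the 2×2 system: x ≈ -33.5, y ≈ 94.7 km.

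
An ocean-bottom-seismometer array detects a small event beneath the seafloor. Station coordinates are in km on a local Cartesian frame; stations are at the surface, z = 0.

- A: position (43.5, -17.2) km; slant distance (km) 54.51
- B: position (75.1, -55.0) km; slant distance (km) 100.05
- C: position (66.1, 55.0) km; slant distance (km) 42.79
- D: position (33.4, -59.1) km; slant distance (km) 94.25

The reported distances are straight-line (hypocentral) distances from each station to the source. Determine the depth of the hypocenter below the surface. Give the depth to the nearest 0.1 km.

Each station gives a sphere (x−x_i)² + (y−y_i)² + z² = d_i² (stations at z=0).
Subtracting the A sphere from B and C: z² cancels, leaving linear equations in x and y:
63.2 x − 75.6 y = -561.74
45.2 x + 144.4 y = 6346.48
Solving: x ≈ 31.784, y ≈ 34.002 km (keep extra digits for the depth step; rounded: 31.8, 34.0).
Then from the A sphere: z² = 54.51² − (x − 43.5)² − (y + 17.2)² with x = 31.784, y = 34.002, so z ≈ 14.575 ≈ 14.6 km.

z ≈ 14.6 km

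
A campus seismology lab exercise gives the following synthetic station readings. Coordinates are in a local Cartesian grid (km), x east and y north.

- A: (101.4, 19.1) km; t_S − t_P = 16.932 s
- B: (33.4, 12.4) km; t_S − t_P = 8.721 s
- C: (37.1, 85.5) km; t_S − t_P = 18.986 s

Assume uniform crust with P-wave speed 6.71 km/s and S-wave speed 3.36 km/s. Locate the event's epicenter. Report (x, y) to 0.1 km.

Distance from S−P lag: d = Δt · v_P v_S / (v_P − v_S) = Δt · (6.71·3.36)/(6.71−3.36) ≈ 6.7300·Δt.
So d_A = 113.95, d_B = 58.69, d_C = 127.78 km.
Circle about each station: (x − 101.4)² + (y − 19.1)² = 113.95²; (x − 33.4)² + (y − 12.4)² = 58.69²; (x − 37.1)² + (y − 85.5)² = 127.78².
Subtracting pairs of circle equations eliminates x²+y² and gives linear equations (the radical axes):
-136.0 x − 13.4 y = 162.64
-128.6 x + 132.8 y = -5303.24
Solving the 2×2 system: x ≈ 2.5, y ≈ -37.5 km.

2.5 km east, -37.5 km north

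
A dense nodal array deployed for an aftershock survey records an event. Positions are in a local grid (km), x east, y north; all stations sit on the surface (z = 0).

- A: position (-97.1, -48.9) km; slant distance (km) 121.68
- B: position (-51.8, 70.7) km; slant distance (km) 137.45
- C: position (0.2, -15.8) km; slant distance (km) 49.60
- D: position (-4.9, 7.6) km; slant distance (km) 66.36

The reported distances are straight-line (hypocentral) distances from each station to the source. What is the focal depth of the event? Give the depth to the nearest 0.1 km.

Each station gives a sphere (x−x_i)² + (y−y_i)² + z² = d_i² (stations at z=0).
Subtracting the A sphere from B and C: z² cancels, leaving linear equations in x and y:
90.6 x + 239.2 y = -8224.37
194.6 x + 66.2 y = 775.92
Solving: x ≈ 18.004, y ≈ -41.202 km (keep extra digits for the depth step; rounded: 18.0, -41.2).
Then from the A sphere: z² = 121.68² − (x + 97.1)² − (y + 48.9)² with x = 18.004, y = -41.202, so z ≈ 38.702 ≈ 38.7 km.

depth ≈ 38.7 km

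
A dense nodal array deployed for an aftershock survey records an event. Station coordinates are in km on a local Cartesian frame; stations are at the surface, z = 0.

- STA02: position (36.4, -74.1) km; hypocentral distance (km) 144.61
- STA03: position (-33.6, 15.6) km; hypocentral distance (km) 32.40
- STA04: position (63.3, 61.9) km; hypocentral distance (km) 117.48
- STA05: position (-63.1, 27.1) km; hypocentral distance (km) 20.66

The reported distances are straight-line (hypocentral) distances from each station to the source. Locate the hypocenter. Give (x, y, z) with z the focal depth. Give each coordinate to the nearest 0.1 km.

(-51.6, 40.1, 11.2)

Each station gives a sphere (x−x_i)² + (y−y_i)² + z² = d_i² (stations at z=0).
Subtracting the STA02 sphere from STA03 and STA04: z² cancels, leaving linear equations in x and y:
-140.0 x + 179.4 y = 14418.84
53.8 x + 272.0 y = 8133.23
Solving: x ≈ -51.597, y ≈ 40.107 km (keep extra digits for the depth step; rounded: -51.6, 40.1).
Then from the STA02 sphere: z² = 144.61² − (x − 36.4)² − (y + 74.1)² with x = -51.597, y = 40.107, so z ≈ 11.196 ≈ 11.2 km.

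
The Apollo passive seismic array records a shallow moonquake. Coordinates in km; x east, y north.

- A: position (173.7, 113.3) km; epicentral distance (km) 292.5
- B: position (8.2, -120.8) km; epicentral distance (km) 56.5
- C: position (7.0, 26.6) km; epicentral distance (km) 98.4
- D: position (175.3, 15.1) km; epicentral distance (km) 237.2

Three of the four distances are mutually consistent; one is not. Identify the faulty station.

C

Solve using three stations at a time. Using A, B, D (subtract circle equations pairwise → linear system) gives (x, y) ≈ (-38.1, -88.4).
Distances from that point to each station vs reported:
  A: calculated 292.5 vs reported 292.5 → residual 0.0 km
  B: calculated 56.5 vs reported 56.5 → residual 0.0 km
  C: calculated 123.5 vs reported 98.4 → residual 25.1 km
  D: calculated 237.2 vs reported 237.2 → residual 0.0 km
A, B, D are mutually consistent (residuals ≈ 0); C is off by 25.1 km.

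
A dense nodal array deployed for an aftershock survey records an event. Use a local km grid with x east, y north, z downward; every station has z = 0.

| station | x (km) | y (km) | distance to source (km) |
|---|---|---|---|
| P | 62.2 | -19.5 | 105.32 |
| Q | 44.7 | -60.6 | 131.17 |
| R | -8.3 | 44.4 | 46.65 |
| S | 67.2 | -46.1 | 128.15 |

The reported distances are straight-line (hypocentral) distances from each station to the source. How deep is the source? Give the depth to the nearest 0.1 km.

Each station gives a sphere (x−x_i)² + (y−y_i)² + z² = d_i² (stations at z=0).
Subtracting the P sphere from Q and R: z² cancels, leaving linear equations in x and y:
-35.0 x − 82.2 y = -4691.91
-141.0 x + 127.8 y = 6707.24
Solving: x ≈ 3.006, y ≈ 55.799 km (keep extra digits for the depth step; rounded: 3.0, 55.8).
Then from the P sphere: z² = 105.32² − (x − 62.2)² − (y + 19.5)² with x = 3.006, y = 55.799, so z ≈ 43.800 ≈ 43.8 km.
Check against S (with the unrounded solution): distance 128.15 ≈ 128.15 km. ✓

z ≈ 43.8 km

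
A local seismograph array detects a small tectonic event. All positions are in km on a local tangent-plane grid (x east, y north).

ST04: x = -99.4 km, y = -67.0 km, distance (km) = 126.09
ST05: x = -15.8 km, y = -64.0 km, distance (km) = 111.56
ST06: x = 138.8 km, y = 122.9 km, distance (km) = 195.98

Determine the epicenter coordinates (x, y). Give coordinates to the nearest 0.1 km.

x ≈ -40.9 km, y ≈ 44.7 km

Circle about each station: (x + 99.4)² + (y + 67.0)² = 126.09²; (x + 15.8)² + (y + 64.0)² = 111.56²; (x − 138.8)² + (y − 122.9)² = 195.98².
Subtracting the ST04 equation from the ST05 and ST06 equations removes the quadratic terms:
167.2 x + 6.0 y = -6570.67
476.4 x + 379.8 y = -2508.98
Solving the 2×2 system: x ≈ -40.9, y ≈ 44.7 km.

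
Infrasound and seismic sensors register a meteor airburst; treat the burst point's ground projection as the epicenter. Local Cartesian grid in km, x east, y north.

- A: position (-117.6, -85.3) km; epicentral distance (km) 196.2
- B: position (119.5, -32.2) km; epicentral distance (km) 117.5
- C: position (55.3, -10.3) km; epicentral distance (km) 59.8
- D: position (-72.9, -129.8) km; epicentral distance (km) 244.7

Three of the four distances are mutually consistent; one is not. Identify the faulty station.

D

Solve using three stations at a time. Using A, B, C (subtract circle equations pairwise → linear system) gives (x, y) ≈ (30.0, 44.0).
Distances from that point to each station vs reported:
  A: calculated 196.2 vs reported 196.2 → residual 0.0 km
  B: calculated 117.6 vs reported 117.5 → residual 0.1 km
  C: calculated 59.9 vs reported 59.8 → residual 0.1 km
  D: calculated 202.0 vs reported 244.7 → residual 42.7 km
A, B, C are mutually consistent (residuals ≈ 0); D is off by 42.7 km.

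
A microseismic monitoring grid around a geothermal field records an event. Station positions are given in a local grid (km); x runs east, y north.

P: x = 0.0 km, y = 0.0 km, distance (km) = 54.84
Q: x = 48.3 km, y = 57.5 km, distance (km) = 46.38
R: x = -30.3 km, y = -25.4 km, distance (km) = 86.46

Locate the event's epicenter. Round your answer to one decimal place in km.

Circle about each station: x² + y² = 54.84²; (x − 48.3)² + (y − 57.5)² = 46.38²; (x + 30.3)² + (y + 25.4)² = 86.46².
Subtracting pairs of circle equations eliminates x²+y² and gives linear equations (the radical axes):
96.6 x + 115.0 y = 6495.46
-60.6 x − 50.8 y = -2904.66
Solving the 2×2 system: x ≈ 2.0, y ≈ 54.8 km.
Check against P (with the unrounded x, y): √(x²+y²) = 54.86 ≈ 54.84 km. ✓

(2.0, 54.8)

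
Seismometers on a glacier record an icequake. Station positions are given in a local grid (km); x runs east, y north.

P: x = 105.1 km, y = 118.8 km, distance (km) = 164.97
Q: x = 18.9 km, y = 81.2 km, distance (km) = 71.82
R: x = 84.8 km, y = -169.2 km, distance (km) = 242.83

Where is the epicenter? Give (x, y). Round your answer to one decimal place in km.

x ≈ -39.5 km, y ≈ 39.4 km

Circle about each station: (x − 105.1)² + (y − 118.8)² = 164.97²; (x − 18.9)² + (y − 81.2)² = 71.82²; (x − 84.8)² + (y + 169.2)² = 242.83².
Subtracting pairs of circle equations eliminates x²+y² and gives linear equations (the radical axes):
-172.4 x − 75.2 y = 3848.19
-40.6 x − 576.0 y = -21091.08
Solving the 2×2 system: x ≈ -39.5, y ≈ 39.4 km.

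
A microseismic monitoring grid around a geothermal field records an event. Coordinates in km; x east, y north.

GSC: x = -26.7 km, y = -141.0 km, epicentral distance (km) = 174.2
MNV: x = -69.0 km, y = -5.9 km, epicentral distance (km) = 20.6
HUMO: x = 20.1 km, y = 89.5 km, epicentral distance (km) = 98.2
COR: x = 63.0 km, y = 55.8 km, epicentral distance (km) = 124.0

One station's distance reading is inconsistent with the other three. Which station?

MNV

Solve using three stations at a time. Using GSC, HUMO, COR (subtract circle equations pairwise → linear system) gives (x, y) ≈ (-58.5, 30.4).
Distances from that point to each station vs reported:
  GSC: calculated 174.3 vs reported 174.2 → residual 0.1 km
  MNV: calculated 37.8 vs reported 20.6 → residual 17.2 km
  HUMO: calculated 98.4 vs reported 98.2 → residual 0.2 km
  COR: calculated 124.1 vs reported 124.0 → residual 0.1 km
GSC, HUMO, COR are mutually consistent (residuals ≈ 0); MNV is off by 17.2 km.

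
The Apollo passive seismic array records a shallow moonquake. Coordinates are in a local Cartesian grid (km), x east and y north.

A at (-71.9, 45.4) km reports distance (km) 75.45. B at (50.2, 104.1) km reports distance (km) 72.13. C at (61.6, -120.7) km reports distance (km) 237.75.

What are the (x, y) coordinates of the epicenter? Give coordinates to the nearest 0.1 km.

(-21.9, 101.9)

Circle about each station: (x + 71.9)² + (y − 45.4)² = 75.45²; (x − 50.2)² + (y − 104.1)² = 72.13²; (x − 61.6)² + (y + 120.7)² = 237.75².
Subtracting pairs of circle equations eliminates x²+y² and gives linear equations (the radical axes):
244.2 x + 117.4 y = 6616.05
267.0 x − 332.2 y = -39700.08
Solving the 2×2 system: x ≈ -21.9, y ≈ 101.9 km.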